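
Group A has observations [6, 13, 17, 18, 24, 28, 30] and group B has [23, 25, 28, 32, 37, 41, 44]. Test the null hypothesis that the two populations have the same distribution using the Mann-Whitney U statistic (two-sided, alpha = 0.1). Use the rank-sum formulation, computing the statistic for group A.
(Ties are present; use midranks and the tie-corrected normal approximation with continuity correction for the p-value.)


Step 1: Combine and sort all 14 observations; assign midranks.
sorted (value, group): (6,X), (13,X), (17,X), (18,X), (23,Y), (24,X), (25,Y), (28,X), (28,Y), (30,X), (32,Y), (37,Y), (41,Y), (44,Y)
ranks: 6->1, 13->2, 17->3, 18->4, 23->5, 24->6, 25->7, 28->8.5, 28->8.5, 30->10, 32->11, 37->12, 41->13, 44->14
Step 2: Rank sum for X: R1 = 1 + 2 + 3 + 4 + 6 + 8.5 + 10 = 34.5.
Step 3: U_X = R1 - n1(n1+1)/2 = 34.5 - 7*8/2 = 34.5 - 28 = 6.5.
       U_Y = n1*n2 - U_X = 49 - 6.5 = 42.5.
Step 4: Ties are present, so use the tie-corrected normal approximation (with continuity correction) for the p-value.
Step 5: p-value = 0.025187; compare to alpha = 0.1. reject H0.

U_X = 6.5, p = 0.025187, reject H0 at alpha = 0.1.


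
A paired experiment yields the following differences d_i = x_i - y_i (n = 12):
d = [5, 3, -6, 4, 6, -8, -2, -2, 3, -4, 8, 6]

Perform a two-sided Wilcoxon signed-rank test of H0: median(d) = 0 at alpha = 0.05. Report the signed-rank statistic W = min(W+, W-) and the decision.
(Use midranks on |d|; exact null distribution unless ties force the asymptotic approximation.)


Step 1: Drop any zero differences (none here) and take |d_i|.
|d| = [5, 3, 6, 4, 6, 8, 2, 2, 3, 4, 8, 6]
Step 2: Midrank |d_i| (ties get averaged ranks).
ranks: |5|->7, |3|->3.5, |6|->9, |4|->5.5, |6|->9, |8|->11.5, |2|->1.5, |2|->1.5, |3|->3.5, |4|->5.5, |8|->11.5, |6|->9
Step 3: Attach original signs; sum ranks with positive sign and with negative sign.
W+ = 7 + 3.5 + 5.5 + 9 + 3.5 + 11.5 + 9 = 49
W- = 9 + 11.5 + 1.5 + 1.5 + 5.5 = 29
(Check: W+ + W- = 78 should equal n(n+1)/2 = 78.)
Step 4: Test statistic W = min(W+, W-) = 29.
Step 5: Ties in |d|, so use the tie-corrected normal approximation.
        E[W] = n(n+1)/4 = 12*13/4 = 39.
        Tie groups: |d|=2 (t=2), |d|=3 (t=2), |d|=4 (t=2), |d|=6 (t=3), |d|=8 (t=2); sum(t^3 - t) = 48.
        Var[W] = n(n+1)(2n+1)/24 - sum(t^3-t)/48 = 3900/24 - 48/48 = 161.5.
        z = (W - E[W]) / sqrt(Var[W]) = (29 - 39) / 12.7083 = -0.7869.
        Two-sided p = 2*Phi(z) = 0.431347.
Step 6: alpha = 0.05. fail to reject H0.

W+ = 49, W- = 29, W = min = 29, p = 0.431347, fail to reject H0.


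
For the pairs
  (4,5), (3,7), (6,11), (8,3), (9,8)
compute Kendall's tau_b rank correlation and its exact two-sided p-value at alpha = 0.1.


Step 1: Enumerate the 10 unordered pairs (i,j) with i<j and classify each by sign(x_j-x_i) * sign(y_j-y_i).
  (1,2):dx=-1,dy=+2->D; (1,3):dx=+2,dy=+6->C; (1,4):dx=+4,dy=-2->D; (1,5):dx=+5,dy=+3->C
  (2,3):dx=+3,dy=+4->C; (2,4):dx=+5,dy=-4->D; (2,5):dx=+6,dy=+1->C; (3,4):dx=+2,dy=-8->D
  (3,5):dx=+3,dy=-3->D; (4,5):dx=+1,dy=+5->C
Step 2: C = 5, D = 5, total pairs = 10.
Step 3: tau = (C - D)/(n(n-1)/2) = (5 - 5)/10 = 0.000000.
Step 4: Exact two-sided p-value (enumerate n! = 120 permutations of y under H0): p = 1.000000.
Step 5: alpha = 0.1. fail to reject H0.

tau_b = 0.0000 (C=5, D=5), p = 1.000000, fail to reject H0.


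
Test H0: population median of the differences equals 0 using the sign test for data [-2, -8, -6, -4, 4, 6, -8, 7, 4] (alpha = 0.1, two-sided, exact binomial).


Step 1: Discard zero differences. Original n = 9; n_eff = number of nonzero differences = 9.
Nonzero differences (with sign): -2, -8, -6, -4, +4, +6, -8, +7, +4
Step 2: Count signs: positive = 4, negative = 5.
Step 3: Under H0: P(positive) = 0.5, so the number of positives S ~ Bin(9, 0.5).
Step 4: Two-sided exact p-value = sum of Bin(9,0.5) probabilities at or below the observed probability = 1.000000.
Step 5: alpha = 0.1. fail to reject H0.

n_eff = 9, pos = 4, neg = 5, p = 1.000000, fail to reject H0.


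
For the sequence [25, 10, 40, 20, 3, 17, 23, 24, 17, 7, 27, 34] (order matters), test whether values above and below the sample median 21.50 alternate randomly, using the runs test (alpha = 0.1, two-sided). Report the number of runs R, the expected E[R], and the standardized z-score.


Step 1: Compute median = 21.50; label A = above, B = below.
Labels in order: ABABBBAABBAA  (n_A = 6, n_B = 6)
Step 2: Count runs R = 7.
Step 3: Under H0 (random ordering), E[R] = 2*n_A*n_B/(n_A+n_B) + 1 = 2*6*6/12 + 1 = 7.0000.
        Var[R] = 2*n_A*n_B*(2*n_A*n_B - n_A - n_B) / ((n_A+n_B)^2 * (n_A+n_B-1)) = 4320/1584 = 2.7273.
        SD[R] = 1.6514.
Step 4: R = E[R], so z = 0 with no continuity correction.
Step 5: Two-sided p-value via normal approximation = 2*(1 - Phi(|z|)) = 1.000000.
Step 6: alpha = 0.1. fail to reject H0.

R = 7, z = 0.0000, p = 1.000000, fail to reject H0.


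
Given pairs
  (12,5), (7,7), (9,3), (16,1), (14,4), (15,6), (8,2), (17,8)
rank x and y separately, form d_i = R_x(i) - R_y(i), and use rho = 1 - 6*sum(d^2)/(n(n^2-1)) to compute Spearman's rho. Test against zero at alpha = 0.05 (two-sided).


Step 1: Rank x and y separately (midranks; no ties here).
rank(x): 12->4, 7->1, 9->3, 16->7, 14->5, 15->6, 8->2, 17->8
rank(y): 5->5, 7->7, 3->3, 1->1, 4->4, 6->6, 2->2, 8->8
Step 2: d_i = R_x(i) - R_y(i); compute d_i^2.
  (4-5)^2=1, (1-7)^2=36, (3-3)^2=0, (7-1)^2=36, (5-4)^2=1, (6-6)^2=0, (2-2)^2=0, (8-8)^2=0
sum(d^2) = 74.
Step 3: rho = 1 - 6*74 / (8*(8^2 - 1)) = 1 - 444/504 = 0.119048.
Step 4: Under H0, t = rho * sqrt((n-2)/(1-rho^2)) = 0.2937 ~ t(6).
Step 5: Two-sided p-value from the t-distribution with 6 df = 0.778886.
Step 6: alpha = 0.05. fail to reject H0.

rho = 0.1190, p = 0.778886, fail to reject H0 at alpha = 0.05.


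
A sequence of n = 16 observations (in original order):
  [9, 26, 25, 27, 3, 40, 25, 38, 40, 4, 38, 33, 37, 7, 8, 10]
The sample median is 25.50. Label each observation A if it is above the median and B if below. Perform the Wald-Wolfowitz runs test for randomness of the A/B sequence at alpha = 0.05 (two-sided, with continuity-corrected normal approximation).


Step 1: Compute median = 25.50; label A = above, B = below.
Labels in order: BABABABAABAAABBB  (n_A = 8, n_B = 8)
Step 2: Count runs R = 11.
Step 3: Under H0 (random ordering), E[R] = 2*n_A*n_B/(n_A+n_B) + 1 = 2*8*8/16 + 1 = 9.0000.
        Var[R] = 2*n_A*n_B*(2*n_A*n_B - n_A - n_B) / ((n_A+n_B)^2 * (n_A+n_B-1)) = 14336/3840 = 3.7333.
        SD[R] = 1.9322.
Step 4: Continuity-corrected z = (R - 0.5 - E[R]) / SD[R] = (11 - 0.5 - 9.0000) / 1.9322 = 0.7763.
Step 5: Two-sided p-value via normal approximation = 2*(1 - Phi(|z|)) = 0.437558.
Step 6: alpha = 0.05. fail to reject H0.

R = 11, z = 0.7763, p = 0.437558, fail to reject H0.


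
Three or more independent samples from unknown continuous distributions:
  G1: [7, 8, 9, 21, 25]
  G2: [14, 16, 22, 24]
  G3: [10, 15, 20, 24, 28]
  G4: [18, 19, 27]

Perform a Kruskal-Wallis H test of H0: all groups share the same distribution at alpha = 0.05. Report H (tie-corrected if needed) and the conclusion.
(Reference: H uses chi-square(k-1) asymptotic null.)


Step 1: Combine all N = 17 observations and assign midranks.
sorted (value, group, rank): (7,G1,1), (8,G1,2), (9,G1,3), (10,G3,4), (14,G2,5), (15,G3,6), (16,G2,7), (18,G4,8), (19,G4,9), (20,G3,10), (21,G1,11), (22,G2,12), (24,G2,13.5), (24,G3,13.5), (25,G1,15), (27,G4,16), (28,G3,17)
Step 2: Sum ranks within each group.
R_1 = 32 (n_1 = 5)
R_2 = 37.5 (n_2 = 4)
R_3 = 50.5 (n_3 = 5)
R_4 = 33 (n_4 = 3)
Step 3: H = 12/(N(N+1)) * sum(R_i^2/n_i) - 3(N+1)
     = 12/(17*18) * (32^2/5 + 37.5^2/4 + 50.5^2/5 + 33^2/3) - 3*18
     = 0.039216 * 1429.41 - 54
     = 2.055392.
Step 4: Ties present; correction factor C = 1 - 6/(17^3 - 17) = 0.998775. Corrected H = 2.055392 / 0.998775 = 2.057914.
Step 5: Under H0, H ~ chi^2(3); p-value = 0.560474.
Step 6: alpha = 0.05. fail to reject H0.

H = 2.0579, df = 3, p = 0.560474, fail to reject H0.


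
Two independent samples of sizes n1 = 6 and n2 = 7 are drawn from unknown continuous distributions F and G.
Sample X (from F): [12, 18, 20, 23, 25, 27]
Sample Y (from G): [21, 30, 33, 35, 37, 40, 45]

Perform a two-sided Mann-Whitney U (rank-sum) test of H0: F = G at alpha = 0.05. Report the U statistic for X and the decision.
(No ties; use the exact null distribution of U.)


Step 1: Combine and sort all 13 observations; assign midranks.
sorted (value, group): (12,X), (18,X), (20,X), (21,Y), (23,X), (25,X), (27,X), (30,Y), (33,Y), (35,Y), (37,Y), (40,Y), (45,Y)
ranks: 12->1, 18->2, 20->3, 21->4, 23->5, 25->6, 27->7, 30->8, 33->9, 35->10, 37->11, 40->12, 45->13
Step 2: Rank sum for X: R1 = 1 + 2 + 3 + 5 + 6 + 7 = 24.
Step 3: U_X = R1 - n1(n1+1)/2 = 24 - 6*7/2 = 24 - 21 = 3.
       U_Y = n1*n2 - U_X = 42 - 3 = 39.
Step 4: No ties, so the exact null distribution of U (based on enumerating the C(13,6) = 1716 equally likely rank assignments) gives the two-sided p-value.
Step 5: p-value = 0.008159; compare to alpha = 0.05. reject H0.

U_X = 3, p = 0.008159, reject H0 at alpha = 0.05.


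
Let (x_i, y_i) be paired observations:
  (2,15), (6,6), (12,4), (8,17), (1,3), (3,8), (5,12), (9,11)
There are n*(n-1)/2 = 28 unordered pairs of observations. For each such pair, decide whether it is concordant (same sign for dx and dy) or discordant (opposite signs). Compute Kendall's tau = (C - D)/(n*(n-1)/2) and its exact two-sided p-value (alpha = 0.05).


Step 1: Enumerate the 28 unordered pairs (i,j) with i<j and classify each by sign(x_j-x_i) * sign(y_j-y_i).
  (1,2):dx=+4,dy=-9->D; (1,3):dx=+10,dy=-11->D; (1,4):dx=+6,dy=+2->C; (1,5):dx=-1,dy=-12->C
  (1,6):dx=+1,dy=-7->D; (1,7):dx=+3,dy=-3->D; (1,8):dx=+7,dy=-4->D; (2,3):dx=+6,dy=-2->D
  (2,4):dx=+2,dy=+11->C; (2,5):dx=-5,dy=-3->C; (2,6):dx=-3,dy=+2->D; (2,7):dx=-1,dy=+6->D
  (2,8):dx=+3,dy=+5->C; (3,4):dx=-4,dy=+13->D; (3,5):dx=-11,dy=-1->C; (3,6):dx=-9,dy=+4->D
  (3,7):dx=-7,dy=+8->D; (3,8):dx=-3,dy=+7->D; (4,5):dx=-7,dy=-14->C; (4,6):dx=-5,dy=-9->C
  (4,7):dx=-3,dy=-5->C; (4,8):dx=+1,dy=-6->D; (5,6):dx=+2,dy=+5->C; (5,7):dx=+4,dy=+9->C
  (5,8):dx=+8,dy=+8->C; (6,7):dx=+2,dy=+4->C; (6,8):dx=+6,dy=+3->C; (7,8):dx=+4,dy=-1->D
Step 2: C = 14, D = 14, total pairs = 28.
Step 3: tau = (C - D)/(n(n-1)/2) = (14 - 14)/28 = 0.000000.
Step 4: Exact two-sided p-value (enumerate n! = 40320 permutations of y under H0): p = 1.000000.
Step 5: alpha = 0.05. fail to reject H0.

tau_b = 0.0000 (C=14, D=14), p = 1.000000, fail to reject H0.


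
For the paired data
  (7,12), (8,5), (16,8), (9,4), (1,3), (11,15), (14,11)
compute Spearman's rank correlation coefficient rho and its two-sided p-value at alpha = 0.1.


Step 1: Rank x and y separately (midranks; no ties here).
rank(x): 7->2, 8->3, 16->7, 9->4, 1->1, 11->5, 14->6
rank(y): 12->6, 5->3, 8->4, 4->2, 3->1, 15->7, 11->5
Step 2: d_i = R_x(i) - R_y(i); compute d_i^2.
  (2-6)^2=16, (3-3)^2=0, (7-4)^2=9, (4-2)^2=4, (1-1)^2=0, (5-7)^2=4, (6-5)^2=1
sum(d^2) = 34.
Step 3: rho = 1 - 6*34 / (7*(7^2 - 1)) = 1 - 204/336 = 0.392857.
Step 4: Under H0, t = rho * sqrt((n-2)/(1-rho^2)) = 0.9553 ~ t(5).
Step 5: Two-sided p-value from the t-distribution with 5 df = 0.383317.
Step 6: alpha = 0.1. fail to reject H0.

rho = 0.3929, p = 0.383317, fail to reject H0 at alpha = 0.1.


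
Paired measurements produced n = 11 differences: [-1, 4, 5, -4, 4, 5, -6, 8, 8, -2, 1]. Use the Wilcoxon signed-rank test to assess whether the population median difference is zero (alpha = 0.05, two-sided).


Step 1: Drop any zero differences (none here) and take |d_i|.
|d| = [1, 4, 5, 4, 4, 5, 6, 8, 8, 2, 1]
Step 2: Midrank |d_i| (ties get averaged ranks).
ranks: |1|->1.5, |4|->5, |5|->7.5, |4|->5, |4|->5, |5|->7.5, |6|->9, |8|->10.5, |8|->10.5, |2|->3, |1|->1.5
Step 3: Attach original signs; sum ranks with positive sign and with negative sign.
W+ = 5 + 7.5 + 5 + 7.5 + 10.5 + 10.5 + 1.5 = 47.5
W- = 1.5 + 5 + 9 + 3 = 18.5
(Check: W+ + W- = 66 should equal n(n+1)/2 = 66.)
Step 4: Test statistic W = min(W+, W-) = 18.5.
Step 5: Ties in |d|, so use the tie-corrected normal approximation.
        E[W] = n(n+1)/4 = 11*12/4 = 33.
        Tie groups: |d|=1 (t=2), |d|=4 (t=3), |d|=5 (t=2), |d|=8 (t=2); sum(t^3 - t) = 42.
        Var[W] = n(n+1)(2n+1)/24 - sum(t^3-t)/48 = 3036/24 - 42/48 = 125.625.
        z = (W - E[W]) / sqrt(Var[W]) = (18.5 - 33) / 11.2083 = -1.2937.
        Two-sided p = 2*Phi(z) = 0.195773.
Step 6: alpha = 0.05. fail to reject H0.

W+ = 47.5, W- = 18.5, W = min = 18.5, p = 0.195773, fail to reject H0.


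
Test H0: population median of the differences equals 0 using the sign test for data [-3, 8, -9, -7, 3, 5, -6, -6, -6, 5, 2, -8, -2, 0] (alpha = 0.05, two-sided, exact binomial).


Step 1: Discard zero differences. Original n = 14; n_eff = number of nonzero differences = 13.
Nonzero differences (with sign): -3, +8, -9, -7, +3, +5, -6, -6, -6, +5, +2, -8, -2
Step 2: Count signs: positive = 5, negative = 8.
Step 3: Under H0: P(positive) = 0.5, so the number of positives S ~ Bin(13, 0.5).
Step 4: Two-sided exact p-value = sum of Bin(13,0.5) probabilities at or below the observed probability = 0.581055.
Step 5: alpha = 0.05. fail to reject H0.

n_eff = 13, pos = 5, neg = 8, p = 0.581055, fail to reject H0.


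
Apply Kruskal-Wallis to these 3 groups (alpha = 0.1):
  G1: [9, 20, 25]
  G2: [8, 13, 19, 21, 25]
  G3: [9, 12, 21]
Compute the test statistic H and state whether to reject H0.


Step 1: Combine all N = 11 observations and assign midranks.
sorted (value, group, rank): (8,G2,1), (9,G1,2.5), (9,G3,2.5), (12,G3,4), (13,G2,5), (19,G2,6), (20,G1,7), (21,G2,8.5), (21,G3,8.5), (25,G1,10.5), (25,G2,10.5)
Step 2: Sum ranks within each group.
R_1 = 20 (n_1 = 3)
R_2 = 31 (n_2 = 5)
R_3 = 15 (n_3 = 3)
Step 3: H = 12/(N(N+1)) * sum(R_i^2/n_i) - 3(N+1)
     = 12/(11*12) * (20^2/3 + 31^2/5 + 15^2/3) - 3*12
     = 0.090909 * 400.533 - 36
     = 0.412121.
Step 4: Ties present; correction factor C = 1 - 18/(11^3 - 11) = 0.986364. Corrected H = 0.412121 / 0.986364 = 0.417819.
Step 5: Under H0, H ~ chi^2(2); p-value = 0.811469.
Step 6: alpha = 0.1. fail to reject H0.

H = 0.4178, df = 2, p = 0.811469, fail to reject H0.


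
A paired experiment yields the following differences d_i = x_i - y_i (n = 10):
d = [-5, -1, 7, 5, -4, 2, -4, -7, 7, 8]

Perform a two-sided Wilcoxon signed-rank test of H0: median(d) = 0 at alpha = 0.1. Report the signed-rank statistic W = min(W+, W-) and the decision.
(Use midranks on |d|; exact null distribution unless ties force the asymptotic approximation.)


Step 1: Drop any zero differences (none here) and take |d_i|.
|d| = [5, 1, 7, 5, 4, 2, 4, 7, 7, 8]
Step 2: Midrank |d_i| (ties get averaged ranks).
ranks: |5|->5.5, |1|->1, |7|->8, |5|->5.5, |4|->3.5, |2|->2, |4|->3.5, |7|->8, |7|->8, |8|->10
Step 3: Attach original signs; sum ranks with positive sign and with negative sign.
W+ = 8 + 5.5 + 2 + 8 + 10 = 33.5
W- = 5.5 + 1 + 3.5 + 3.5 + 8 = 21.5
(Check: W+ + W- = 55 should equal n(n+1)/2 = 55.)
Step 4: Test statistic W = min(W+, W-) = 21.5.
Step 5: Ties in |d|, so use the tie-corrected normal approximation.
        E[W] = n(n+1)/4 = 10*11/4 = 27.5.
        Tie groups: |d|=4 (t=2), |d|=5 (t=2), |d|=7 (t=3); sum(t^3 - t) = 36.
        Var[W] = n(n+1)(2n+1)/24 - sum(t^3-t)/48 = 2310/24 - 36/48 = 95.5.
        z = (W - E[W]) / sqrt(Var[W]) = (21.5 - 27.5) / 9.7724 = -0.6140.
        Two-sided p = 2*Phi(z) = 0.539233.
Step 6: alpha = 0.1. fail to reject H0.

W+ = 33.5, W- = 21.5, W = min = 21.5, p = 0.539233, fail to reject H0.


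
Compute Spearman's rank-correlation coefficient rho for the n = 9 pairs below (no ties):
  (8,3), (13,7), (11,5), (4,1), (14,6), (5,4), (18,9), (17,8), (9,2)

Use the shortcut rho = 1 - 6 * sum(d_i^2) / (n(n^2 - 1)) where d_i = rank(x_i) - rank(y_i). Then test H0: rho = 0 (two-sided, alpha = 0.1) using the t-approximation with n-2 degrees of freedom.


Step 1: Rank x and y separately (midranks; no ties here).
rank(x): 8->3, 13->6, 11->5, 4->1, 14->7, 5->2, 18->9, 17->8, 9->4
rank(y): 3->3, 7->7, 5->5, 1->1, 6->6, 4->4, 9->9, 8->8, 2->2
Step 2: d_i = R_x(i) - R_y(i); compute d_i^2.
  (3-3)^2=0, (6-7)^2=1, (5-5)^2=0, (1-1)^2=0, (7-6)^2=1, (2-4)^2=4, (9-9)^2=0, (8-8)^2=0, (4-2)^2=4
sum(d^2) = 10.
Step 3: rho = 1 - 6*10 / (9*(9^2 - 1)) = 1 - 60/720 = 0.916667.
Step 4: Under H0, t = rho * sqrt((n-2)/(1-rho^2)) = 6.0685 ~ t(7).
Step 5: Two-sided p-value from the t-distribution with 7 df = 0.000507.
Step 6: alpha = 0.1. reject H0.

rho = 0.9167, p = 0.000507, reject H0 at alpha = 0.1.


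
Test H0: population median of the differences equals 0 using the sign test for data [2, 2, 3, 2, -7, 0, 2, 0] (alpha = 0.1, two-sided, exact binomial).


Step 1: Discard zero differences. Original n = 8; n_eff = number of nonzero differences = 6.
Nonzero differences (with sign): +2, +2, +3, +2, -7, +2
Step 2: Count signs: positive = 5, negative = 1.
Step 3: Under H0: P(positive) = 0.5, so the number of positives S ~ Bin(6, 0.5).
Step 4: Two-sided exact p-value = sum of Bin(6,0.5) probabilities at or below the observed probability = 0.218750.
Step 5: alpha = 0.1. fail to reject H0.

n_eff = 6, pos = 5, neg = 1, p = 0.218750, fail to reject H0.


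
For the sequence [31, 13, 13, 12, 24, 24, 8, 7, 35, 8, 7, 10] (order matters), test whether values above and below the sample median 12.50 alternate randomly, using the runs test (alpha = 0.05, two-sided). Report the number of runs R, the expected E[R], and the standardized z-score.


Step 1: Compute median = 12.50; label A = above, B = below.
Labels in order: AAABAABBABBB  (n_A = 6, n_B = 6)
Step 2: Count runs R = 6.
Step 3: Under H0 (random ordering), E[R] = 2*n_A*n_B/(n_A+n_B) + 1 = 2*6*6/12 + 1 = 7.0000.
        Var[R] = 2*n_A*n_B*(2*n_A*n_B - n_A - n_B) / ((n_A+n_B)^2 * (n_A+n_B-1)) = 4320/1584 = 2.7273.
        SD[R] = 1.6514.
Step 4: Continuity-corrected z = (R + 0.5 - E[R]) / SD[R] = (6 + 0.5 - 7.0000) / 1.6514 = -0.3028.
Step 5: Two-sided p-value via normal approximation = 2*(1 - Phi(|z|)) = 0.762069.
Step 6: alpha = 0.05. fail to reject H0.

R = 6, z = -0.3028, p = 0.762069, fail to reject H0.


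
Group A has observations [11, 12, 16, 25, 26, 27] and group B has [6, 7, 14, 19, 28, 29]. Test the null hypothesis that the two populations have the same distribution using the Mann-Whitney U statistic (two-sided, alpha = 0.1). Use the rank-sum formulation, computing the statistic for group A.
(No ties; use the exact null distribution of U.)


Step 1: Combine and sort all 12 observations; assign midranks.
sorted (value, group): (6,Y), (7,Y), (11,X), (12,X), (14,Y), (16,X), (19,Y), (25,X), (26,X), (27,X), (28,Y), (29,Y)
ranks: 6->1, 7->2, 11->3, 12->4, 14->5, 16->6, 19->7, 25->8, 26->9, 27->10, 28->11, 29->12
Step 2: Rank sum for X: R1 = 3 + 4 + 6 + 8 + 9 + 10 = 40.
Step 3: U_X = R1 - n1(n1+1)/2 = 40 - 6*7/2 = 40 - 21 = 19.
       U_Y = n1*n2 - U_X = 36 - 19 = 17.
Step 4: No ties, so the exact null distribution of U (based on enumerating the C(12,6) = 924 equally likely rank assignments) gives the two-sided p-value.
Step 5: p-value = 0.937229; compare to alpha = 0.1. fail to reject H0.

U_X = 19, p = 0.937229, fail to reject H0 at alpha = 0.1.


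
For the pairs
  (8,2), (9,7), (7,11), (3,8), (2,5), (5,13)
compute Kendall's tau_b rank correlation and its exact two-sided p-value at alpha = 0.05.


Step 1: Enumerate the 15 unordered pairs (i,j) with i<j and classify each by sign(x_j-x_i) * sign(y_j-y_i).
  (1,2):dx=+1,dy=+5->C; (1,3):dx=-1,dy=+9->D; (1,4):dx=-5,dy=+6->D; (1,5):dx=-6,dy=+3->D
  (1,6):dx=-3,dy=+11->D; (2,3):dx=-2,dy=+4->D; (2,4):dx=-6,dy=+1->D; (2,5):dx=-7,dy=-2->C
  (2,6):dx=-4,dy=+6->D; (3,4):dx=-4,dy=-3->C; (3,5):dx=-5,dy=-6->C; (3,6):dx=-2,dy=+2->D
  (4,5):dx=-1,dy=-3->C; (4,6):dx=+2,dy=+5->C; (5,6):dx=+3,dy=+8->C
Step 2: C = 7, D = 8, total pairs = 15.
Step 3: tau = (C - D)/(n(n-1)/2) = (7 - 8)/15 = -0.066667.
Step 4: Exact two-sided p-value (enumerate n! = 720 permutations of y under H0): p = 1.000000.
Step 5: alpha = 0.05. fail to reject H0.

tau_b = -0.0667 (C=7, D=8), p = 1.000000, fail to reject H0.


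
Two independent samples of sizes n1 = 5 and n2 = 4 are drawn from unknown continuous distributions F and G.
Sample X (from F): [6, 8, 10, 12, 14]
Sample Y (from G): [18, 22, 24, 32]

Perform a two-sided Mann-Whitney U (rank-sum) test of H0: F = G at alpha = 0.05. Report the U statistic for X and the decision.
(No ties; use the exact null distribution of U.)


Step 1: Combine and sort all 9 observations; assign midranks.
sorted (value, group): (6,X), (8,X), (10,X), (12,X), (14,X), (18,Y), (22,Y), (24,Y), (32,Y)
ranks: 6->1, 8->2, 10->3, 12->4, 14->5, 18->6, 22->7, 24->8, 32->9
Step 2: Rank sum for X: R1 = 1 + 2 + 3 + 4 + 5 = 15.
Step 3: U_X = R1 - n1(n1+1)/2 = 15 - 5*6/2 = 15 - 15 = 0.
       U_Y = n1*n2 - U_X = 20 - 0 = 20.
Step 4: No ties, so the exact null distribution of U (based on enumerating the C(9,5) = 126 equally likely rank assignments) gives the two-sided p-value.
Step 5: p-value = 0.015873; compare to alpha = 0.05. reject H0.

U_X = 0, p = 0.015873, reject H0 at alpha = 0.05.


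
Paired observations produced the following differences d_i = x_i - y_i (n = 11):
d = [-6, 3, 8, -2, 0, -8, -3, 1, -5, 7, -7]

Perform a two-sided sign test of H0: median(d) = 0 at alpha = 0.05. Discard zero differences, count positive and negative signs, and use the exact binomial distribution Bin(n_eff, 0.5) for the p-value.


Step 1: Discard zero differences. Original n = 11; n_eff = number of nonzero differences = 10.
Nonzero differences (with sign): -6, +3, +8, -2, -8, -3, +1, -5, +7, -7
Step 2: Count signs: positive = 4, negative = 6.
Step 3: Under H0: P(positive) = 0.5, so the number of positives S ~ Bin(10, 0.5).
Step 4: Two-sided exact p-value = sum of Bin(10,0.5) probabilities at or below the observed probability = 0.753906.
Step 5: alpha = 0.05. fail to reject H0.

n_eff = 10, pos = 4, neg = 6, p = 0.753906, fail to reject H0.


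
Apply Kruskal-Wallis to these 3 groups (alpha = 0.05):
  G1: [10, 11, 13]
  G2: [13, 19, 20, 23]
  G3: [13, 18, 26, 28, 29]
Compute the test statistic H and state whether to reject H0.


Step 1: Combine all N = 12 observations and assign midranks.
sorted (value, group, rank): (10,G1,1), (11,G1,2), (13,G1,4), (13,G2,4), (13,G3,4), (18,G3,6), (19,G2,7), (20,G2,8), (23,G2,9), (26,G3,10), (28,G3,11), (29,G3,12)
Step 2: Sum ranks within each group.
R_1 = 7 (n_1 = 3)
R_2 = 28 (n_2 = 4)
R_3 = 43 (n_3 = 5)
Step 3: H = 12/(N(N+1)) * sum(R_i^2/n_i) - 3(N+1)
     = 12/(12*13) * (7^2/3 + 28^2/4 + 43^2/5) - 3*13
     = 0.076923 * 582.133 - 39
     = 5.779487.
Step 4: Ties present; correction factor C = 1 - 24/(12^3 - 12) = 0.986014. Corrected H = 5.779487 / 0.986014 = 5.861466.
Step 5: Under H0, H ~ chi^2(2); p-value = 0.053358.
Step 6: alpha = 0.05. fail to reject H0.

H = 5.8615, df = 2, p = 0.053358, fail to reject H0.


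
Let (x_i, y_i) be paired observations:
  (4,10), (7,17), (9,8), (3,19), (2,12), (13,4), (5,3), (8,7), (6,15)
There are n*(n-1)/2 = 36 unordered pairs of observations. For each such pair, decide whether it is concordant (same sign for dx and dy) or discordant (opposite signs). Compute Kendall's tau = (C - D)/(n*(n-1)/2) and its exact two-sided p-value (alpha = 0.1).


Step 1: Enumerate the 36 unordered pairs (i,j) with i<j and classify each by sign(x_j-x_i) * sign(y_j-y_i).
  (1,2):dx=+3,dy=+7->C; (1,3):dx=+5,dy=-2->D; (1,4):dx=-1,dy=+9->D; (1,5):dx=-2,dy=+2->D
  (1,6):dx=+9,dy=-6->D; (1,7):dx=+1,dy=-7->D; (1,8):dx=+4,dy=-3->D; (1,9):dx=+2,dy=+5->C
  (2,3):dx=+2,dy=-9->D; (2,4):dx=-4,dy=+2->D; (2,5):dx=-5,dy=-5->C; (2,6):dx=+6,dy=-13->D
  (2,7):dx=-2,dy=-14->C; (2,8):dx=+1,dy=-10->D; (2,9):dx=-1,dy=-2->C; (3,4):dx=-6,dy=+11->D
  (3,5):dx=-7,dy=+4->D; (3,6):dx=+4,dy=-4->D; (3,7):dx=-4,dy=-5->C; (3,8):dx=-1,dy=-1->C
  (3,9):dx=-3,dy=+7->D; (4,5):dx=-1,dy=-7->C; (4,6):dx=+10,dy=-15->D; (4,7):dx=+2,dy=-16->D
  (4,8):dx=+5,dy=-12->D; (4,9):dx=+3,dy=-4->D; (5,6):dx=+11,dy=-8->D; (5,7):dx=+3,dy=-9->D
  (5,8):dx=+6,dy=-5->D; (5,9):dx=+4,dy=+3->C; (6,7):dx=-8,dy=-1->C; (6,8):dx=-5,dy=+3->D
  (6,9):dx=-7,dy=+11->D; (7,8):dx=+3,dy=+4->C; (7,9):dx=+1,dy=+12->C; (8,9):dx=-2,dy=+8->D
Step 2: C = 12, D = 24, total pairs = 36.
Step 3: tau = (C - D)/(n(n-1)/2) = (12 - 24)/36 = -0.333333.
Step 4: Exact two-sided p-value (enumerate n! = 362880 permutations of y under H0): p = 0.259518.
Step 5: alpha = 0.1. fail to reject H0.

tau_b = -0.3333 (C=12, D=24), p = 0.259518, fail to reject H0.


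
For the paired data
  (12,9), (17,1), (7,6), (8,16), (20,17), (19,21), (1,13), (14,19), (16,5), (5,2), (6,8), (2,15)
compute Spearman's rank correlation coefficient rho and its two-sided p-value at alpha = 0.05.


Step 1: Rank x and y separately (midranks; no ties here).
rank(x): 12->7, 17->10, 7->5, 8->6, 20->12, 19->11, 1->1, 14->8, 16->9, 5->3, 6->4, 2->2
rank(y): 9->6, 1->1, 6->4, 16->9, 17->10, 21->12, 13->7, 19->11, 5->3, 2->2, 8->5, 15->8
Step 2: d_i = R_x(i) - R_y(i); compute d_i^2.
  (7-6)^2=1, (10-1)^2=81, (5-4)^2=1, (6-9)^2=9, (12-10)^2=4, (11-12)^2=1, (1-7)^2=36, (8-11)^2=9, (9-3)^2=36, (3-2)^2=1, (4-5)^2=1, (2-8)^2=36
sum(d^2) = 216.
Step 3: rho = 1 - 6*216 / (12*(12^2 - 1)) = 1 - 1296/1716 = 0.244755.
Step 4: Under H0, t = rho * sqrt((n-2)/(1-rho^2)) = 0.7983 ~ t(10).
Step 5: Two-sided p-value from the t-distribution with 10 df = 0.443262.
Step 6: alpha = 0.05. fail to reject H0.

rho = 0.2448, p = 0.443262, fail to reject H0 at alpha = 0.05.


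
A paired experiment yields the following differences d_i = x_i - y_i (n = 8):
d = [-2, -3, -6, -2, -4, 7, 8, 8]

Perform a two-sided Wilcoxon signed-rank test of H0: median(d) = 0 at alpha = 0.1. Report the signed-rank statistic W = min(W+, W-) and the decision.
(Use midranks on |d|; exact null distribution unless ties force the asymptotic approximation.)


Step 1: Drop any zero differences (none here) and take |d_i|.
|d| = [2, 3, 6, 2, 4, 7, 8, 8]
Step 2: Midrank |d_i| (ties get averaged ranks).
ranks: |2|->1.5, |3|->3, |6|->5, |2|->1.5, |4|->4, |7|->6, |8|->7.5, |8|->7.5
Step 3: Attach original signs; sum ranks with positive sign and with negative sign.
W+ = 6 + 7.5 + 7.5 = 21
W- = 1.5 + 3 + 5 + 1.5 + 4 = 15
(Check: W+ + W- = 36 should equal n(n+1)/2 = 36.)
Step 4: Test statistic W = min(W+, W-) = 15.
Step 5: Ties in |d|, so use the tie-corrected normal approximation.
        E[W] = n(n+1)/4 = 8*9/4 = 18.
        Tie groups: |d|=2 (t=2), |d|=8 (t=2); sum(t^3 - t) = 12.
        Var[W] = n(n+1)(2n+1)/24 - sum(t^3-t)/48 = 1224/24 - 12/48 = 50.75.
        z = (W - E[W]) / sqrt(Var[W]) = (15 - 18) / 7.1239 = -0.4211.
        Two-sided p = 2*Phi(z) = 0.673669.
Step 6: alpha = 0.1. fail to reject H0.

W+ = 21, W- = 15, W = min = 15, p = 0.673669, fail to reject H0.


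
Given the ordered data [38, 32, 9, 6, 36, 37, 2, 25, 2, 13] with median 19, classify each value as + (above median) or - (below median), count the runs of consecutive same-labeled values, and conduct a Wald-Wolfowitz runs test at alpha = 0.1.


Step 1: Compute median = 19; label A = above, B = below.
Labels in order: AABBAABABB  (n_A = 5, n_B = 5)
Step 2: Count runs R = 6.
Step 3: Under H0 (random ordering), E[R] = 2*n_A*n_B/(n_A+n_B) + 1 = 2*5*5/10 + 1 = 6.0000.
        Var[R] = 2*n_A*n_B*(2*n_A*n_B - n_A - n_B) / ((n_A+n_B)^2 * (n_A+n_B-1)) = 2000/900 = 2.2222.
        SD[R] = 1.4907.
Step 4: R = E[R], so z = 0 with no continuity correction.
Step 5: Two-sided p-value via normal approximation = 2*(1 - Phi(|z|)) = 1.000000.
Step 6: alpha = 0.1. fail to reject H0.

R = 6, z = 0.0000, p = 1.000000, fail to reject H0.


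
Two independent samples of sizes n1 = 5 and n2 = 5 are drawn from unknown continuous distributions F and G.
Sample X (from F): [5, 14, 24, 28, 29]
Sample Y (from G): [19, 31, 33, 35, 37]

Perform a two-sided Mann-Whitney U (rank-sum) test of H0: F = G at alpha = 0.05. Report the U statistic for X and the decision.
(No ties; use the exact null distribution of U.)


Step 1: Combine and sort all 10 observations; assign midranks.
sorted (value, group): (5,X), (14,X), (19,Y), (24,X), (28,X), (29,X), (31,Y), (33,Y), (35,Y), (37,Y)
ranks: 5->1, 14->2, 19->3, 24->4, 28->5, 29->6, 31->7, 33->8, 35->9, 37->10
Step 2: Rank sum for X: R1 = 1 + 2 + 4 + 5 + 6 = 18.
Step 3: U_X = R1 - n1(n1+1)/2 = 18 - 5*6/2 = 18 - 15 = 3.
       U_Y = n1*n2 - U_X = 25 - 3 = 22.
Step 4: No ties, so the exact null distribution of U (based on enumerating the C(10,5) = 252 equally likely rank assignments) gives the two-sided p-value.
Step 5: p-value = 0.055556; compare to alpha = 0.05. fail to reject H0.

U_X = 3, p = 0.055556, fail to reject H0 at alpha = 0.05.


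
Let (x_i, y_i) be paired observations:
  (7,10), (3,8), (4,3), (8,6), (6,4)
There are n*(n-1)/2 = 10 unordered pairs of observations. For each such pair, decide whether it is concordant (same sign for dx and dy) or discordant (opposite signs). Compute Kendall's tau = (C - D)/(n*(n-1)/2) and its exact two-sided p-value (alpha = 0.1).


Step 1: Enumerate the 10 unordered pairs (i,j) with i<j and classify each by sign(x_j-x_i) * sign(y_j-y_i).
  (1,2):dx=-4,dy=-2->C; (1,3):dx=-3,dy=-7->C; (1,4):dx=+1,dy=-4->D; (1,5):dx=-1,dy=-6->C
  (2,3):dx=+1,dy=-5->D; (2,4):dx=+5,dy=-2->D; (2,5):dx=+3,dy=-4->D; (3,4):dx=+4,dy=+3->C
  (3,5):dx=+2,dy=+1->C; (4,5):dx=-2,dy=-2->C
Step 2: C = 6, D = 4, total pairs = 10.
Step 3: tau = (C - D)/(n(n-1)/2) = (6 - 4)/10 = 0.200000.
Step 4: Exact two-sided p-value (enumerate n! = 120 permutations of y under H0): p = 0.816667.
Step 5: alpha = 0.1. fail to reject H0.

tau_b = 0.2000 (C=6, D=4), p = 0.816667, fail to reject H0.


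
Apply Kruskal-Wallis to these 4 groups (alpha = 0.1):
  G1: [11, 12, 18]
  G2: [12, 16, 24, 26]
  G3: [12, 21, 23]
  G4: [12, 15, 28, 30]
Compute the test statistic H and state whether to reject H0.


Step 1: Combine all N = 14 observations and assign midranks.
sorted (value, group, rank): (11,G1,1), (12,G1,3.5), (12,G2,3.5), (12,G3,3.5), (12,G4,3.5), (15,G4,6), (16,G2,7), (18,G1,8), (21,G3,9), (23,G3,10), (24,G2,11), (26,G2,12), (28,G4,13), (30,G4,14)
Step 2: Sum ranks within each group.
R_1 = 12.5 (n_1 = 3)
R_2 = 33.5 (n_2 = 4)
R_3 = 22.5 (n_3 = 3)
R_4 = 36.5 (n_4 = 4)
Step 3: H = 12/(N(N+1)) * sum(R_i^2/n_i) - 3(N+1)
     = 12/(14*15) * (12.5^2/3 + 33.5^2/4 + 22.5^2/3 + 36.5^2/4) - 3*15
     = 0.057143 * 834.458 - 45
     = 2.683333.
Step 4: Ties present; correction factor C = 1 - 60/(14^3 - 14) = 0.978022. Corrected H = 2.683333 / 0.978022 = 2.743633.
Step 5: Under H0, H ~ chi^2(3); p-value = 0.432863.
Step 6: alpha = 0.1. fail to reject H0.

H = 2.7436, df = 3, p = 0.432863, fail to reject H0.


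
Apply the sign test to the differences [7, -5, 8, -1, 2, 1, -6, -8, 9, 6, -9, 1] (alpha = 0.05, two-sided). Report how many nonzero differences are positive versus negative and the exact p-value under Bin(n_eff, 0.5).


Step 1: Discard zero differences. Original n = 12; n_eff = number of nonzero differences = 12.
Nonzero differences (with sign): +7, -5, +8, -1, +2, +1, -6, -8, +9, +6, -9, +1
Step 2: Count signs: positive = 7, negative = 5.
Step 3: Under H0: P(positive) = 0.5, so the number of positives S ~ Bin(12, 0.5).
Step 4: Two-sided exact p-value = sum of Bin(12,0.5) probabilities at or below the observed probability = 0.774414.
Step 5: alpha = 0.05. fail to reject H0.

n_eff = 12, pos = 7, neg = 5, p = 0.774414, fail to reject H0.


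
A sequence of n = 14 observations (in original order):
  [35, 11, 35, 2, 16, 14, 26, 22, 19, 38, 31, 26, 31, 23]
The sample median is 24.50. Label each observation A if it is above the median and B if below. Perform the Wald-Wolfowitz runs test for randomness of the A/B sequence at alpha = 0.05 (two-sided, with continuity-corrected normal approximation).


Step 1: Compute median = 24.50; label A = above, B = below.
Labels in order: ABABBBABBAAAAB  (n_A = 7, n_B = 7)
Step 2: Count runs R = 8.
Step 3: Under H0 (random ordering), E[R] = 2*n_A*n_B/(n_A+n_B) + 1 = 2*7*7/14 + 1 = 8.0000.
        Var[R] = 2*n_A*n_B*(2*n_A*n_B - n_A - n_B) / ((n_A+n_B)^2 * (n_A+n_B-1)) = 8232/2548 = 3.2308.
        SD[R] = 1.7974.
Step 4: R = E[R], so z = 0 with no continuity correction.
Step 5: Two-sided p-value via normal approximation = 2*(1 - Phi(|z|)) = 1.000000.
Step 6: alpha = 0.05. fail to reject H0.

R = 8, z = 0.0000, p = 1.000000, fail to reject H0.


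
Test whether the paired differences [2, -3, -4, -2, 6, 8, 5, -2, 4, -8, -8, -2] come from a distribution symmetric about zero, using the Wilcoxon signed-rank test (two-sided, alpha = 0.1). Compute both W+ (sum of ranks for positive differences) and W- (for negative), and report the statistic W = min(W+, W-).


Step 1: Drop any zero differences (none here) and take |d_i|.
|d| = [2, 3, 4, 2, 6, 8, 5, 2, 4, 8, 8, 2]
Step 2: Midrank |d_i| (ties get averaged ranks).
ranks: |2|->2.5, |3|->5, |4|->6.5, |2|->2.5, |6|->9, |8|->11, |5|->8, |2|->2.5, |4|->6.5, |8|->11, |8|->11, |2|->2.5
Step 3: Attach original signs; sum ranks with positive sign and with negative sign.
W+ = 2.5 + 9 + 11 + 8 + 6.5 = 37
W- = 5 + 6.5 + 2.5 + 2.5 + 11 + 11 + 2.5 = 41
(Check: W+ + W- = 78 should equal n(n+1)/2 = 78.)
Step 4: Test statistic W = min(W+, W-) = 37.
Step 5: Ties in |d|, so use the tie-corrected normal approximation.
        E[W] = n(n+1)/4 = 12*13/4 = 39.
        Tie groups: |d|=2 (t=4), |d|=4 (t=2), |d|=8 (t=3); sum(t^3 - t) = 90.
        Var[W] = n(n+1)(2n+1)/24 - sum(t^3-t)/48 = 3900/24 - 90/48 = 160.625.
        z = (W - E[W]) / sqrt(Var[W]) = (37 - 39) / 12.6738 = -0.1578.
        Two-sided p = 2*Phi(z) = 0.874610.
Step 6: alpha = 0.1. fail to reject H0.

W+ = 37, W- = 41, W = min = 37, p = 0.874610, fail to reject H0.


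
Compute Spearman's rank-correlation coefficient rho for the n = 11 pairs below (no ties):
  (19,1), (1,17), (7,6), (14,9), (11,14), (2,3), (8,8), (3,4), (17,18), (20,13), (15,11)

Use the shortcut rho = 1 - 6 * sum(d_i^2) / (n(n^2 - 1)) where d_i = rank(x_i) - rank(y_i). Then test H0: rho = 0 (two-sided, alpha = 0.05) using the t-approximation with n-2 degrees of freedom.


Step 1: Rank x and y separately (midranks; no ties here).
rank(x): 19->10, 1->1, 7->4, 14->7, 11->6, 2->2, 8->5, 3->3, 17->9, 20->11, 15->8
rank(y): 1->1, 17->10, 6->4, 9->6, 14->9, 3->2, 8->5, 4->3, 18->11, 13->8, 11->7
Step 2: d_i = R_x(i) - R_y(i); compute d_i^2.
  (10-1)^2=81, (1-10)^2=81, (4-4)^2=0, (7-6)^2=1, (6-9)^2=9, (2-2)^2=0, (5-5)^2=0, (3-3)^2=0, (9-11)^2=4, (11-8)^2=9, (8-7)^2=1
sum(d^2) = 186.
Step 3: rho = 1 - 6*186 / (11*(11^2 - 1)) = 1 - 1116/1320 = 0.154545.
Step 4: Under H0, t = rho * sqrt((n-2)/(1-rho^2)) = 0.4693 ~ t(9).
Step 5: Two-sided p-value from the t-distribution with 9 df = 0.650034.
Step 6: alpha = 0.05. fail to reject H0.

rho = 0.1545, p = 0.650034, fail to reject H0 at alpha = 0.05.


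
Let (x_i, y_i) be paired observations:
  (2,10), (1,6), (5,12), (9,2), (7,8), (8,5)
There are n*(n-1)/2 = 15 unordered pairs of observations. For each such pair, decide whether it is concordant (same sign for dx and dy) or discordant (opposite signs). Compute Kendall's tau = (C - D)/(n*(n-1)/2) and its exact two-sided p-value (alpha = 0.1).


Step 1: Enumerate the 15 unordered pairs (i,j) with i<j and classify each by sign(x_j-x_i) * sign(y_j-y_i).
  (1,2):dx=-1,dy=-4->C; (1,3):dx=+3,dy=+2->C; (1,4):dx=+7,dy=-8->D; (1,5):dx=+5,dy=-2->D
  (1,6):dx=+6,dy=-5->D; (2,3):dx=+4,dy=+6->C; (2,4):dx=+8,dy=-4->D; (2,5):dx=+6,dy=+2->C
  (2,6):dx=+7,dy=-1->D; (3,4):dx=+4,dy=-10->D; (3,5):dx=+2,dy=-4->D; (3,6):dx=+3,dy=-7->D
  (4,5):dx=-2,dy=+6->D; (4,6):dx=-1,dy=+3->D; (5,6):dx=+1,dy=-3->D
Step 2: C = 4, D = 11, total pairs = 15.
Step 3: tau = (C - D)/(n(n-1)/2) = (4 - 11)/15 = -0.466667.
Step 4: Exact two-sided p-value (enumerate n! = 720 permutations of y under H0): p = 0.272222.
Step 5: alpha = 0.1. fail to reject H0.

tau_b = -0.4667 (C=4, D=11), p = 0.272222, fail to reject H0.


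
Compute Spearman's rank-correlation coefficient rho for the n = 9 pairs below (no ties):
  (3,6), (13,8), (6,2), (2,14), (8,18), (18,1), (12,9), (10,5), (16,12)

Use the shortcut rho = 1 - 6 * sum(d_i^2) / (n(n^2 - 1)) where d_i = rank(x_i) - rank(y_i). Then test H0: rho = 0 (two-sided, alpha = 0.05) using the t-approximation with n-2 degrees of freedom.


Step 1: Rank x and y separately (midranks; no ties here).
rank(x): 3->2, 13->7, 6->3, 2->1, 8->4, 18->9, 12->6, 10->5, 16->8
rank(y): 6->4, 8->5, 2->2, 14->8, 18->9, 1->1, 9->6, 5->3, 12->7
Step 2: d_i = R_x(i) - R_y(i); compute d_i^2.
  (2-4)^2=4, (7-5)^2=4, (3-2)^2=1, (1-8)^2=49, (4-9)^2=25, (9-1)^2=64, (6-6)^2=0, (5-3)^2=4, (8-7)^2=1
sum(d^2) = 152.
Step 3: rho = 1 - 6*152 / (9*(9^2 - 1)) = 1 - 912/720 = -0.266667.
Step 4: Under H0, t = rho * sqrt((n-2)/(1-rho^2)) = -0.7320 ~ t(7).
Step 5: Two-sided p-value from the t-distribution with 7 df = 0.487922.
Step 6: alpha = 0.05. fail to reject H0.

rho = -0.2667, p = 0.487922, fail to reject H0 at alpha = 0.05.


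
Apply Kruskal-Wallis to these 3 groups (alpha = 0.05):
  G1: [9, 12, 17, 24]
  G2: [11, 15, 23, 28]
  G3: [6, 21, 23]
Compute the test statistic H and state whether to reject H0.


Step 1: Combine all N = 11 observations and assign midranks.
sorted (value, group, rank): (6,G3,1), (9,G1,2), (11,G2,3), (12,G1,4), (15,G2,5), (17,G1,6), (21,G3,7), (23,G2,8.5), (23,G3,8.5), (24,G1,10), (28,G2,11)
Step 2: Sum ranks within each group.
R_1 = 22 (n_1 = 4)
R_2 = 27.5 (n_2 = 4)
R_3 = 16.5 (n_3 = 3)
Step 3: H = 12/(N(N+1)) * sum(R_i^2/n_i) - 3(N+1)
     = 12/(11*12) * (22^2/4 + 27.5^2/4 + 16.5^2/3) - 3*12
     = 0.090909 * 400.812 - 36
     = 0.437500.
Step 4: Ties present; correction factor C = 1 - 6/(11^3 - 11) = 0.995455. Corrected H = 0.437500 / 0.995455 = 0.439498.
Step 5: Under H0, H ~ chi^2(2); p-value = 0.802720.
Step 6: alpha = 0.05. fail to reject H0.

H = 0.4395, df = 2, p = 0.802720, fail to reject H0.


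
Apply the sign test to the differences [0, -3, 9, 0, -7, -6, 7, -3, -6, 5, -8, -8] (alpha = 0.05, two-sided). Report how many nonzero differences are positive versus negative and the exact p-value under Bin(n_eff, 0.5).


Step 1: Discard zero differences. Original n = 12; n_eff = number of nonzero differences = 10.
Nonzero differences (with sign): -3, +9, -7, -6, +7, -3, -6, +5, -8, -8
Step 2: Count signs: positive = 3, negative = 7.
Step 3: Under H0: P(positive) = 0.5, so the number of positives S ~ Bin(10, 0.5).
Step 4: Two-sided exact p-value = sum of Bin(10,0.5) probabilities at or below the observed probability = 0.343750.
Step 5: alpha = 0.05. fail to reject H0.

n_eff = 10, pos = 3, neg = 7, p = 0.343750, fail to reject H0.


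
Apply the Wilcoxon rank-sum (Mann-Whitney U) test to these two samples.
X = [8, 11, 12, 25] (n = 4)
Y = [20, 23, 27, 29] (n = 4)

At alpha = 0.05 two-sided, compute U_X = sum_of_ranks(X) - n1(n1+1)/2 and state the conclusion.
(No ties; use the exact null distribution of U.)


Step 1: Combine and sort all 8 observations; assign midranks.
sorted (value, group): (8,X), (11,X), (12,X), (20,Y), (23,Y), (25,X), (27,Y), (29,Y)
ranks: 8->1, 11->2, 12->3, 20->4, 23->5, 25->6, 27->7, 29->8
Step 2: Rank sum for X: R1 = 1 + 2 + 3 + 6 = 12.
Step 3: U_X = R1 - n1(n1+1)/2 = 12 - 4*5/2 = 12 - 10 = 2.
       U_Y = n1*n2 - U_X = 16 - 2 = 14.
Step 4: No ties, so the exact null distribution of U (based on enumerating the C(8,4) = 70 equally likely rank assignments) gives the two-sided p-value.
Step 5: p-value = 0.114286; compare to alpha = 0.05. fail to reject H0.

U_X = 2, p = 0.114286, fail to reject H0 at alpha = 0.05.


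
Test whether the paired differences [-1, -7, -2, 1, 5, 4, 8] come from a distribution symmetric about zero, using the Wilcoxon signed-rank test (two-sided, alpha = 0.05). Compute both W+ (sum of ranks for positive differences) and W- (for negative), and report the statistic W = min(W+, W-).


Step 1: Drop any zero differences (none here) and take |d_i|.
|d| = [1, 7, 2, 1, 5, 4, 8]
Step 2: Midrank |d_i| (ties get averaged ranks).
ranks: |1|->1.5, |7|->6, |2|->3, |1|->1.5, |5|->5, |4|->4, |8|->7
Step 3: Attach original signs; sum ranks with positive sign and with negative sign.
W+ = 1.5 + 5 + 4 + 7 = 17.5
W- = 1.5 + 6 + 3 = 10.5
(Check: W+ + W- = 28 should equal n(n+1)/2 = 28.)
Step 4: Test statistic W = min(W+, W-) = 10.5.
Step 5: Ties in |d|, so use the tie-corrected normal approximation.
        E[W] = n(n+1)/4 = 7*8/4 = 14.
        Tie groups: |d|=1 (t=2); sum(t^3 - t) = 6.
        Var[W] = n(n+1)(2n+1)/24 - sum(t^3-t)/48 = 840/24 - 6/48 = 34.875.
        z = (W - E[W]) / sqrt(Var[W]) = (10.5 - 14) / 5.9055 = -0.5927.
        Two-sided p = 2*Phi(z) = 0.553404.
Step 6: alpha = 0.05. fail to reject H0.

W+ = 17.5, W- = 10.5, W = min = 10.5, p = 0.553404, fail to reject H0.
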